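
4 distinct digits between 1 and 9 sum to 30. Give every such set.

4 distinct digits from 1–9 sum between 10 and 30.
Only one set works: {6,7,8,9}.

{6,7,8,9}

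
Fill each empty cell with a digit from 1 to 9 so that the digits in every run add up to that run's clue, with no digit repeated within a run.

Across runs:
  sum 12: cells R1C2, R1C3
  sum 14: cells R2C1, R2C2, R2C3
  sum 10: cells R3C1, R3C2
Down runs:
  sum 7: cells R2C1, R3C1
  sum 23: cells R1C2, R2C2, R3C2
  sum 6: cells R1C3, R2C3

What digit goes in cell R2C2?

9

23 in 3 cells must be {6,8,9}.
Nothing is forced directly, so branch on R1C2, whose candidates are 8 or 9. If R1C2 = 9: then R1C3 would have to be in {3} for the 12 across but in {1,2,4,5} for the 6 down — contradiction. So R1C2 = 8.
R1C3 = 12 − 8 = 4 completes the 12 across.
R2C3 = 6 − 4 = 2 completes the 6 down.
R2C2 = 9: the only remaining digit allowed by both the 14 across and the 23 down.
R3C2 = 23 − 17 = 6 completes the 23 down.
R2C1 = 14 − 11 = 3 completes the 14 across.
R3C1 = 10 − 6 = 4 completes the 10 across.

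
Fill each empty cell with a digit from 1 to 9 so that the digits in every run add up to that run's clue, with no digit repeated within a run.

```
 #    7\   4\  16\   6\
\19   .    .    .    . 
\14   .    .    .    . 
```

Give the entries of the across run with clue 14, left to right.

2 1 7 4

4 in 2 cells must be {1,3}; 16 in 2 cells must be {7,9}.
Only 7 fits R2C3 under both its across sum 14 and down sum 16.
R1C3 = 16 − 7 = 9 completes the 16 down.
Given what's placed, R2C2 must be 1 to fit the 14 across and 4 down.
R1C2 = 4 − 1 = 3 completes the 4 down.
No cell is forced outright now. R2C1 can only be 2 or 4 (the digits allowed by both its 14 across and its 7 down). If R2C1 = 4: then R1C1 would have to be in {1,2,5,6} for the 19 across but in {3} for the 7 down — contradiction. So R2C1 = 2.
R1C1 = 7 − 2 = 5 completes the 7 down.
R1C4 = 19 − 17 = 2 completes the 19 across.
R2C4 = 14 − 10 = 4 completes the 14 across.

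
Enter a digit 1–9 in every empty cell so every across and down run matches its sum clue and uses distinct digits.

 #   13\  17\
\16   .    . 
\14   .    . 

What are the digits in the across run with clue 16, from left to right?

16 in 2 cells must be {7,9}; 17 in 2 cells must be {8,9}.
The 16 across and the 17 down share only 9, so R1C2 = 9.
R2C2 = 17 − 9 = 8 completes the 17 down.
R1C1 = 16 − 9 = 7 completes the 16 across.
R2C1 = 14 − 8 = 6 completes the 14 across.

7, 9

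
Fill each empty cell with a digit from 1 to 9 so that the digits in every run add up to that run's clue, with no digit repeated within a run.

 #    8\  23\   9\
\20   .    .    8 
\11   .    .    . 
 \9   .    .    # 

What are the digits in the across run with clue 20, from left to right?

3 9 8

23 in 3 cells must be {6,8,9}.
Given what's placed, R1C2 must be 9 to fit the 20 across and 23 down.
R2C3 = 9 − 8 = 1 completes the 9 down.
R1C1 = 20 − 17 = 3 completes the 20 across.
Given what's placed, R2C1 must be 4 to fit the 11 across and 8 down.
R2C2 = 11 − 5 = 6 completes the 11 across.
R3C1 = 8 − 7 = 1 completes the 8 down.
R3C2 = 9 − 1 = 8 completes the 9 across.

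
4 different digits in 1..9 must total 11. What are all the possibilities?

4 distinct digits from 1–9 sum between 10 and 30.
Only one set works: {1,2,3,5}.

{1,2,3,5}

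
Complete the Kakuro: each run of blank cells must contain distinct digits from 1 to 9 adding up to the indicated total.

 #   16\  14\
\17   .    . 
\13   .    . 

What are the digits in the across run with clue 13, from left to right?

7, 6

17 in 2 cells must be {8,9}; 16 in 2 cells must be {7,9}.
The 17 across and the 16 down share only 9, so R1C1 = 9.
R1C2 = 17 − 9 = 8 completes the 17 across.
R2C1 = 16 − 9 = 7 completes the 16 down.
R2C2 = 13 − 7 = 6 completes the 13 across.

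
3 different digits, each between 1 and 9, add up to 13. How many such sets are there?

7

3 distinct digits from 1–9 sum between 6 and 24.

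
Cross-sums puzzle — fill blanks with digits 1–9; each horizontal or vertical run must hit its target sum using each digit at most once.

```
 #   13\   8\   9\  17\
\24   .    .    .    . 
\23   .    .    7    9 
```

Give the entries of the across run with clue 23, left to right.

17 in 2 cells must be {8,9}.
R1C3 = 9 − 7 = 2 completes the 9 down.
R1C4 = 17 − 9 = 8 completes the 17 down.
Given what's placed, R1C2 must be 5 to fit the 24 across and 8 down.
R2C2 = 8 − 5 = 3 completes the 8 down.
R1C1 = 24 − 15 = 9 completes the 24 across.
R2C1 = 23 − 19 = 4 completes the 23 across.

4, 3, 7, 9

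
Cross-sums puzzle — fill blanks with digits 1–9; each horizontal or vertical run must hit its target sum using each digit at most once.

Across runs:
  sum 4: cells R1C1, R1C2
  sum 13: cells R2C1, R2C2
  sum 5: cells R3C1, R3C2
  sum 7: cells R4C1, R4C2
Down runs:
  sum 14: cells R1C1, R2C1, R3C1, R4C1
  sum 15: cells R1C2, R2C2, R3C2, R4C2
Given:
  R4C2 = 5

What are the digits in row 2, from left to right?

4 in 2 cells must be {1,3}.
R4C1 = 7 − 5 = 2 completes the 7 across.
No cell is forced outright now. R2C2 can only be 6 or 7 (the digits allowed by both its 13 across and its 15 down). If R2C2 = 7: that forces R1C2 = 1, R2C1 = 6, R3C1 = 1, after which R3C2 would have to be in {4} for the 5 across but in {2} for the 15 down — contradiction. So R2C2 = 6.
R2C1 = 13 − 6 = 7 completes the 13 across.
R1C1 = 1: the only remaining digit allowed by both the 4 across and the 14 down.
R1C2 = 4 − 1 = 3 completes the 4 across.
R3C1 = 14 − 10 = 4 completes the 14 down.
R3C2 = 5 − 4 = 1 completes the 5 across.

7 6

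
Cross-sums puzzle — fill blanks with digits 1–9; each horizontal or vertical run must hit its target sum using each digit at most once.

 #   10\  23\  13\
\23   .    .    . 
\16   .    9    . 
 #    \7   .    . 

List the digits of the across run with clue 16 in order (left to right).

23 in 3 cells must be {6,8,9}.
R3C2 = 6: the only remaining digit allowed by both the 7 across and the 23 down.
R3C3 = 7 − 6 = 1 completes the 7 across.
R1C2 = 23 − 15 = 8 completes the 23 down.
Given what's placed, R1C3 must be 9 to fit the 23 across and 13 down.
R2C3 = 13 − 10 = 3 completes the 13 down.
R1C1 = 23 − 17 = 6 completes the 23 across.
R2C1 = 16 − 12 = 4 completes the 16 across.

4 9 3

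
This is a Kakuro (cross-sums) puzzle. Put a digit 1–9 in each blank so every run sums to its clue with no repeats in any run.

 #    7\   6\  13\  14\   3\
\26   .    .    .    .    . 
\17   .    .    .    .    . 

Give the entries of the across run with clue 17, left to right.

3 in 2 cells must be {1,2}.
Nothing is forced directly, so branch on R2C4, whose candidates are 5 or 6. If R2C4 = 6: that forces R1C4 = 8, R2C3 = 5, after which R1C3 would have to be in {1,2,3,4,5,6,7,9} for the 26 across but in {8} for the 13 down — contradiction. So R2C4 = 5.
R1C4 = 14 − 5 = 9 completes the 14 down.
Given what's placed, R2C3 must be 6 to fit the 17 across and 13 down.
R1C3 = 13 − 6 = 7 completes the 13 down.
No cell is forced outright now. R1C5 can only be 1 or 2 (the digits allowed by both its 26 across and its 3 down). If R1C5 = 2: that forces R1C2 = 5, R2C2 = 1, after which R2C5 would have to be in {2,3} for the 17 across but in {1} for the 3 down — contradiction. So R1C5 = 1.
R2C5 = 3 − 1 = 2 completes the 3 down.
Given what's placed, R2C2 must be 1 to fit the 17 across and 6 down.
R1C2 = 6 − 1 = 5 completes the 6 down.
R2C1 = 17 − 14 = 3 completes the 17 across.

3 1 6 5 2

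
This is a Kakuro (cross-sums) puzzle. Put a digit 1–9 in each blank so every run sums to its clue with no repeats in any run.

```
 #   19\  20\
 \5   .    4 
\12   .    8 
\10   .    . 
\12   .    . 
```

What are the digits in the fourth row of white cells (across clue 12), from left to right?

5 7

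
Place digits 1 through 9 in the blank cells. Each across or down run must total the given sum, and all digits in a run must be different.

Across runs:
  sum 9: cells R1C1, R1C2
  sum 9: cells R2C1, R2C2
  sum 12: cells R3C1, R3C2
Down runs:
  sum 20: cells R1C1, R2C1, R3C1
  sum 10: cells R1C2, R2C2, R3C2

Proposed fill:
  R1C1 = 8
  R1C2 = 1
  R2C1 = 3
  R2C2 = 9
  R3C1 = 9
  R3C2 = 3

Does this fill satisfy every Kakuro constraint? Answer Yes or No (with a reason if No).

No — the down run R1C2–R3C2 sums to 13, not 10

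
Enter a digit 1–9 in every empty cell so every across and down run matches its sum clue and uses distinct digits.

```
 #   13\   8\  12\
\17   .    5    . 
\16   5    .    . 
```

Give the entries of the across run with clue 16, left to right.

5, 3, 8

R1C1 = 13 − 5 = 8 completes the 13 down.
R1C3 = 17 − 13 = 4 completes the 17 across.
R2C2 = 8 − 5 = 3 completes the 8 down.
R2C3 = 16 − 8 = 8 completes the 16 across.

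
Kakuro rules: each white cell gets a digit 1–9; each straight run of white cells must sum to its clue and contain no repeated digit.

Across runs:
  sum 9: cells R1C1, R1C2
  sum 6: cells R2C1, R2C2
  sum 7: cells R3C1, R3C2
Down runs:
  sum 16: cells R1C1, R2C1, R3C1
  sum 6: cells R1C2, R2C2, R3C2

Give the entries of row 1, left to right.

6 in 3 cells must be {1,2,3}.
Nothing is forced directly, so branch on R3C2, whose candidates are 1 or 2 or 3. If R3C2 = 1: that forces R2C2 = 2, R3C1 = 6, R1C2 = 3, after which R2C1 would have to be in {4} for the 6 across but in {1,2,3,7,8,9} for the 16 down — contradiction. If R3C2 = 2: that forces R2C2 = 1, R3C1 = 5, R1C2 = 3, after which R2C1 would have to be in {5} for the 6 across but in {2,3,4,7,8,9} for the 16 down — contradiction. So R3C2 = 3.
R3C1 = 7 − 3 = 4 completes the 7 across.
Given what's placed, R2C1 must be 5 to fit the 6 across and 16 down.
R2C2 = 6 − 5 = 1 completes the 6 across.
R1C1 = 16 − 9 = 7 completes the 16 down.
R1C2 = 9 − 7 = 2 completes the 9 across.

7, 2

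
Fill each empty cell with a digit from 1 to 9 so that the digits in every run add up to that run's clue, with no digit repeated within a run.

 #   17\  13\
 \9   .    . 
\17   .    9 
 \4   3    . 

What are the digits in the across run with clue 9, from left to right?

6, 3

17 in 2 cells must be {8,9}; 4 in 2 cells must be {1,3}.
R2C1 = 17 − 9 = 8 completes the 17 across.
R3C2 = 4 − 3 = 1 completes the 4 across.
R1C1 = 17 − 11 = 6 completes the 17 down.
R1C2 = 9 − 6 = 3 completes the 9 across.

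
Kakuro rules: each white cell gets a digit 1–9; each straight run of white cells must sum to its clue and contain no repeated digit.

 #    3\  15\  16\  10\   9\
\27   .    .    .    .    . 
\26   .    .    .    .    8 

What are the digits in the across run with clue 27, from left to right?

2 9 7 8 1

3 in 2 cells must be {1,2}; 16 in 2 cells must be {7,9}.
R1C5 = 9 − 8 = 1 completes the 9 down.
R1C1 = 2: the only remaining digit allowed by both the 27 across and the 3 down.
R2C1 = 3 − 2 = 1 completes the 3 down.
No cell is forced outright now. R1C3 can only be 7 or 9 (the digits allowed by both its 27 across and its 16 down). If R1C3 = 9: that forces R2C3 = 7, R2C2 = 6, R2C4 = 4, after which R1C2 would have to be in {7,8} for the 27 across but in {9} for the 15 down — contradiction. So R1C3 = 7.
R2C3 = 16 − 7 = 9 completes the 16 down.
Given what's placed, R2C2 must be 6 to fit the 26 across and 15 down.
R2C4 = 26 − 24 = 2 completes the 26 across.
R1C2 = 15 − 6 = 9 completes the 15 down.
R1C4 = 27 − 19 = 8 completes the 27 across.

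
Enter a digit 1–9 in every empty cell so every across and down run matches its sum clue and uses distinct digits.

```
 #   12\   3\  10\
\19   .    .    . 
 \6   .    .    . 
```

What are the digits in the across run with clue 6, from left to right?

3 1 2

6 in 3 cells must be {1,2,3}; 3 in 2 cells must be {1,2}.
The 19 across and the 3 down share only 2, so R1C2 = 2.
The 6 across and the 12 down share only 3, so R2C1 = 3.
R2C2 = 3 − 2 = 1 completes the 3 down.
R2C3 = 6 − 4 = 2 completes the 6 across.
R1C1 = 12 − 3 = 9 completes the 12 down.
R1C3 = 19 − 11 = 8 completes the 19 across.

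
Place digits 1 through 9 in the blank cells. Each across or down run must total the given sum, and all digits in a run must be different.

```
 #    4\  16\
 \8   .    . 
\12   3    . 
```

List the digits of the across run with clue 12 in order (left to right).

3 9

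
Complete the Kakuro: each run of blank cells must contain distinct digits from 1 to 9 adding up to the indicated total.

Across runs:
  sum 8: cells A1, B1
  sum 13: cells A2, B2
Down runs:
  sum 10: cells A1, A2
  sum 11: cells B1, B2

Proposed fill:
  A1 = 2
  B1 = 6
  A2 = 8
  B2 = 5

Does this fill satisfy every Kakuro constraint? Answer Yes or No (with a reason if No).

Yes

Across: 2+6=8; 8+5=13. Down: 2+8=10; 6+5=11. No digit repeats within any run.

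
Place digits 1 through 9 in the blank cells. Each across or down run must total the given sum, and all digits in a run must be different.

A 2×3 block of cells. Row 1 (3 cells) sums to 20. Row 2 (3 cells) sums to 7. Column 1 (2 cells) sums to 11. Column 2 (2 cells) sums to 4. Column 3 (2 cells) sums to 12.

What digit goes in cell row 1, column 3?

7 in 3 cells must be {1,2,4}; 4 in 2 cells must be {1,3}.
The 20 across and the 4 down share only 3, so (1,2) = 3.
(2,2) = 4 − 3 = 1 completes the 4 down.
Given what's placed, (2,3) must be 4 to fit the 7 across and 12 down.
(1,3) = 12 − 4 = 8 completes the 12 down.
(2,1) = 7 − 5 = 2 completes the 7 across.
(1,1) = 20 − 11 = 9 completes the 20 across.

8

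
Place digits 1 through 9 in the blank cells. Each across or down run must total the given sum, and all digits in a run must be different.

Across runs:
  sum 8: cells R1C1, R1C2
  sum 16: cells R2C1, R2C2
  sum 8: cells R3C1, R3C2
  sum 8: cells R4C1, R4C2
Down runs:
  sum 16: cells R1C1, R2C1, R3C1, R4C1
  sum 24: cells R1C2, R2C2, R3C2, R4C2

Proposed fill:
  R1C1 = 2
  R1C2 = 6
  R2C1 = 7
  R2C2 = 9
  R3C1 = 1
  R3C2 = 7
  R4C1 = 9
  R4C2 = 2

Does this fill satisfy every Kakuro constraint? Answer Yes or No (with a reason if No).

No — the down run R1C1–R4C1 sums to 19, not 16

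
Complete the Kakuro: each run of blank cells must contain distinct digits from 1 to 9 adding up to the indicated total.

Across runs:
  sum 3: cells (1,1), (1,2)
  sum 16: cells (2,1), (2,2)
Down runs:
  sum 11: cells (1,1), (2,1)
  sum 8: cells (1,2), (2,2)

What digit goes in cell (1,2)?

1

3 in 2 cells must be {1,2}; 16 in 2 cells must be {7,9}.
The 3 across and the 11 down share only 2, so (1,1) = 2.
(1,2) = 3 − 2 = 1 completes the 3 across.
(2,1) = 11 − 2 = 9 completes the 11 down.
(2,2) = 16 − 9 = 7 completes the 16 across.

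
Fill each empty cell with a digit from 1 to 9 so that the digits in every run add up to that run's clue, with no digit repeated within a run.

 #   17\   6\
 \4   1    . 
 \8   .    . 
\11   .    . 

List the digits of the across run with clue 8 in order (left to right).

4 in 2 cells must be {1,3}; 6 in 3 cells must be {1,2,3}.
R1C2 = 4 − 1 = 3 completes the 4 across.
Given what's placed, R2C1 must be 7 to fit the 8 across and 17 down.
R2C2 = 8 − 7 = 1 completes the 8 across.
R3C1 = 17 − 8 = 9 completes the 17 down.
R3C2 = 11 − 9 = 2 completes the 11 across.

7 1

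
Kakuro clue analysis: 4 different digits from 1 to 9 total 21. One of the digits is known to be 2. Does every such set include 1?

No

Counterexample: {2,3,7,9} sums to 21 under that restriction without using 1.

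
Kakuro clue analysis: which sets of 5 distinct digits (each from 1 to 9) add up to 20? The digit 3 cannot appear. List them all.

{1,2,4,5,8}; {1,2,4,6,7}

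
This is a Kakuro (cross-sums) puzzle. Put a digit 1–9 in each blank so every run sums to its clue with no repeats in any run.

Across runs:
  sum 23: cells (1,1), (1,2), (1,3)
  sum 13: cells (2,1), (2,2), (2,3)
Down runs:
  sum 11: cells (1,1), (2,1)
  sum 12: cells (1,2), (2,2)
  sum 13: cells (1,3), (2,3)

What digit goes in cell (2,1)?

2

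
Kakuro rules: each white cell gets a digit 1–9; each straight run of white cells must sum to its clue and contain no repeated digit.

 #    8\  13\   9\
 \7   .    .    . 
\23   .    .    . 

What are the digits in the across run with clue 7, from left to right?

7 in 3 cells must be {1,2,4}; 23 in 3 cells must be {6,8,9}.
The 7 across and the 13 down share only 4, so R1C2 = 4.
The 23 across and the 8 down share only 6, so R2C1 = 6.
R2C2 = 13 − 4 = 9 completes the 13 down.
R2C3 = 23 − 15 = 8 completes the 23 across.
R1C1 = 8 − 6 = 2 completes the 8 down.
R1C3 = 7 − 6 = 1 completes the 7 across.

2 4 1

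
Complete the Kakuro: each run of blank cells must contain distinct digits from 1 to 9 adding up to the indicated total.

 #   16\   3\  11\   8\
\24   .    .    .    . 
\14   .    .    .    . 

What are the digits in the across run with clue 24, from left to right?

9, 2, 7, 6

16 in 2 cells must be {7,9}; 3 in 2 cells must be {1,2}.
Only 7 fits R2C1 under both its across sum 14 and down sum 16.
R1C1 = 16 − 7 = 9 completes the 16 down.
Nothing is forced directly, so branch on R2C3, whose candidates are 2 or 4. If R2C3 = 2: then R1C3 would have to be in {1,2,3,4,5,6,7,8} for the 24 across but in {9} for the 11 down — contradiction. So R2C3 = 4.
R1C3 = 11 − 4 = 7 completes the 11 down.
R1C2 = 2: the only remaining digit allowed by both the 24 across and the 3 down.
R1C4 = 24 − 18 = 6 completes the 24 across.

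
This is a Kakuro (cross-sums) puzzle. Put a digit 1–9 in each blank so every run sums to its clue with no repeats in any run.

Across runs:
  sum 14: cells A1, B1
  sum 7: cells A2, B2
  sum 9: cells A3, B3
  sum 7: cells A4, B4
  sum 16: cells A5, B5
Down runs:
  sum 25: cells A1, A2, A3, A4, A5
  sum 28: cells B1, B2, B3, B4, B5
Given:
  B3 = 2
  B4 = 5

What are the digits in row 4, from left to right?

16 in 2 cells must be {7,9}.
A3 = 9 − 2 = 7 completes the 9 across.
A4 = 7 − 5 = 2 completes the 7 across.

2 5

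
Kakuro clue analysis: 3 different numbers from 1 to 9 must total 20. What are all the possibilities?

3 distinct digits from 1–9 sum between 6 and 24.

{3,8,9}; {4,7,9}; {5,6,9}; {5,7,8}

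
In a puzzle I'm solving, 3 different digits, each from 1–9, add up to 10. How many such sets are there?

4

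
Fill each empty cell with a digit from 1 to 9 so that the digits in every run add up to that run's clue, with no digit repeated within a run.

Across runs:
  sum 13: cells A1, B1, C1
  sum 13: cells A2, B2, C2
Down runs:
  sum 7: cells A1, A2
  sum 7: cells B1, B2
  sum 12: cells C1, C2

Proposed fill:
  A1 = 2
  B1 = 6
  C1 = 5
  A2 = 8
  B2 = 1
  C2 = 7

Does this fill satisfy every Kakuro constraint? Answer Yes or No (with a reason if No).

No — the down run A1–A2 sums to 10, not 7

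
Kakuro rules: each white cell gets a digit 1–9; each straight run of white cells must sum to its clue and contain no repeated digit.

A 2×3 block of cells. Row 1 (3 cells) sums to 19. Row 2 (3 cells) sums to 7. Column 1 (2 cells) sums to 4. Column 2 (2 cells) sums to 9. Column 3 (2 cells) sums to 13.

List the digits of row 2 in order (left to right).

1 2 4

7 in 3 cells must be {1,2,4}; 4 in 2 cells must be {1,3}.
The 19 across and the 4 down share only 3, so (1,1) = 3.
Given what's placed, (1,2) must be 7 to fit the 19 across and 9 down.
(1,3) = 19 − 10 = 9 completes the 19 across.
(2,1) = 4 − 3 = 1 completes the 4 down.
(2,2) = 9 − 7 = 2 completes the 9 down.
(2,3) = 7 − 3 = 4 completes the 7 across.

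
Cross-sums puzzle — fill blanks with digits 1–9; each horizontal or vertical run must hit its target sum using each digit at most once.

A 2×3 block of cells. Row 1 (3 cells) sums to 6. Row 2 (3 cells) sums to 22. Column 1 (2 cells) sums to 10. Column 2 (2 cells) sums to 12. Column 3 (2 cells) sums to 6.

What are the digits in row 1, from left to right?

6 in 3 cells must be {1,2,3}.
The 6 across and the 12 down share only 3, so (1,2) = 3.
(2,2) = 12 − 3 = 9 completes the 12 down.
Given what's placed, (2,3) must be 5 to fit the 22 across and 6 down.
(1,3) = 6 − 5 = 1 completes the 6 down.
(2,1) = 22 − 14 = 8 completes the 22 across.
(1,1) = 6 − 4 = 2 completes the 6 across.

2, 3, 1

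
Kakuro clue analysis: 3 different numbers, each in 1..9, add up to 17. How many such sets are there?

7

3 distinct digits from 1–9 sum between 6 and 24.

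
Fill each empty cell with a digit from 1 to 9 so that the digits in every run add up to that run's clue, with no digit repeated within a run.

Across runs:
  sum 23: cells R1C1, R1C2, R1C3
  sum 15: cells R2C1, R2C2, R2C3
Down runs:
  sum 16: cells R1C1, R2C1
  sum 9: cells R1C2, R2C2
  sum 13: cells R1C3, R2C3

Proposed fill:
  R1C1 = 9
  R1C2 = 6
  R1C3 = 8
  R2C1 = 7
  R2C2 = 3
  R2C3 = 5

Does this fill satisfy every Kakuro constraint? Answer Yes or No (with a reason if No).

Yes

Across: 9+6+8=23; 7+3+5=15. Down: 9+7=16; 6+3=9; 8+5=13. No digit repeats within any run.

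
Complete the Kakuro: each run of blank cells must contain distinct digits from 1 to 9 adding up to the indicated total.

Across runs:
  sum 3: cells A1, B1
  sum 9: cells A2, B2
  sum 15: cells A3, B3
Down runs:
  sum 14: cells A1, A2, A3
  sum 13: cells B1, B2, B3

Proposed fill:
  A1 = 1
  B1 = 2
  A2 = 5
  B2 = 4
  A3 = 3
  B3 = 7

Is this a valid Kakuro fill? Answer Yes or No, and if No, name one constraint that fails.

No — the down run A1–A3 sums to 9, not 14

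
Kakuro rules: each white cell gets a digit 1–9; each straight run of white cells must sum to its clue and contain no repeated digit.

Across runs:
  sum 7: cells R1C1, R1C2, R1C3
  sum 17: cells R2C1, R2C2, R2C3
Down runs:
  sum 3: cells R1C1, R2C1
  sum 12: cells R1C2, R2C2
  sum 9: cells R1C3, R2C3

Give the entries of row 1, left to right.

1 4 2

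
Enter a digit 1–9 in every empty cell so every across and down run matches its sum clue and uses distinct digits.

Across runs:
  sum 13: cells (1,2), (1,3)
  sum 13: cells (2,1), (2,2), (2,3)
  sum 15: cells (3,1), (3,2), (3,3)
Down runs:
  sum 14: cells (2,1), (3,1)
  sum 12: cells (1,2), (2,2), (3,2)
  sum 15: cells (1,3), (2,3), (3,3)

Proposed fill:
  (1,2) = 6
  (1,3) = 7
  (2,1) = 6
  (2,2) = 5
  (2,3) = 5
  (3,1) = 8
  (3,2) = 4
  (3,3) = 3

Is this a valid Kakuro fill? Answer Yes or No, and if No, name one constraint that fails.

No — the across run (2,1)–(2,3) sums to 16, not 13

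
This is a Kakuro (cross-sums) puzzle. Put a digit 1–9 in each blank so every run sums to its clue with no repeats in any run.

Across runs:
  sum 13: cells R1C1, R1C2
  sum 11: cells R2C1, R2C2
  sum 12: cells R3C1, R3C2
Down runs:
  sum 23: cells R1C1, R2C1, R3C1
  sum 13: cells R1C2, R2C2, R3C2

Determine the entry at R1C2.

23 in 3 cells must be {6,8,9}.
Nothing is forced directly, so branch on R1C1, whose candidates are 6 or 8 or 9. If R1C1 = 8: that forces R1C2 = 5, R3C1 = 9, after which R3C2 would have to be in {3} for the 12 across but in {1,2,6,7} for the 13 down — contradiction. If R1C1 = 9: that forces R1C2 = 4, R3C1 = 8, after which R3C2 would have to be in {4} for the 12 across but in {1,2,3,6,7,8} for the 13 down — contradiction. So R1C1 = 6.
R1C2 = 13 − 6 = 7 completes the 13 across.
Nothing is forced directly, so branch on R2C1, whose candidates are 8 or 9. If R2C1 = 8: then R2C2 would have to be in {3} for the 11 across but in {1,2,4,5} for the 13 down — contradiction. So R2C1 = 9.
R2C2 = 11 − 9 = 2 completes the 11 across.
R3C1 = 23 − 15 = 8 completes the 23 down.
R3C2 = 12 − 8 = 4 completes the 12 across.

7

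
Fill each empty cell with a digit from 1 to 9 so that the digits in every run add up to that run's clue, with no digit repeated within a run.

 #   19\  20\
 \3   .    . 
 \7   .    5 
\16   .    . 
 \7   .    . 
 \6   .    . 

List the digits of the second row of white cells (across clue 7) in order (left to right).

3 in 2 cells must be {1,2}; 16 in 2 cells must be {7,9}.
R2C1 = 7 − 5 = 2 completes the 7 across.

2 5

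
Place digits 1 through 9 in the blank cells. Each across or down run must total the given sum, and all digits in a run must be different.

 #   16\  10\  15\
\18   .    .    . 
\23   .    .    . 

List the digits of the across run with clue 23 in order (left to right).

23 in 3 cells must be {6,8,9}; 16 in 2 cells must be {7,9}.
The 23 across and the 16 down share only 9, so R2C1 = 9.
R1C1 = 16 − 9 = 7 completes the 16 down.
Nothing is forced directly, so branch on R2C2, whose candidates are 6 or 8. If R2C2 = 6: then R1C2 would have to be in {2,3,5,6,8,9} for the 18 across but in {4} for the 10 down — contradiction. So R2C2 = 8.
R1C2 = 10 − 8 = 2 completes the 10 down.
R1C3 = 18 − 9 = 9 completes the 18 across.
R2C3 = 23 − 17 = 6 completes the 23 across.

9, 8, 6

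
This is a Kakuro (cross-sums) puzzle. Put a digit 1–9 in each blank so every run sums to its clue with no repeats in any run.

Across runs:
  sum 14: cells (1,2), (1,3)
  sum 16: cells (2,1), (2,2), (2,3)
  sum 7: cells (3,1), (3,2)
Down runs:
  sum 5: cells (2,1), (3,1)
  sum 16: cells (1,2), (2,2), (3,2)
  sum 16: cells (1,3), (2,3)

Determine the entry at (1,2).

5

16 in 2 cells must be {7,9}.
The 14 across and the 16 down share only 9, so (1,3) = 9.
(2,3) = 16 − 9 = 7 completes the 16 down.
(1,2) = 14 − 9 = 5 completes the 14 across.
No cell is forced outright now. (2,1) can only be 1 or 3 or 4 (the digits allowed by both its 16 across and its 5 down). If (2,1) = 3: then (2,2) would have to be in {6} for the 16 across but in {2,3,4,7,8,9} for the 16 down — contradiction. If (2,1) = 4: then (2,2) would have to be in {5} for the 16 across but in {2,3,4,7,8,9} for the 16 down — contradiction. So (2,1) = 1.
(2,2) = 16 − 8 = 8 completes the 16 across.
(3,1) = 5 − 1 = 4 completes the 5 down.
(3,2) = 7 − 4 = 3 completes the 7 across.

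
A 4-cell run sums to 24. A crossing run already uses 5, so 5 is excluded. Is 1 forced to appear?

No

Counterexample: {2,6,7,9} sums to 24 under that restriction without using 1.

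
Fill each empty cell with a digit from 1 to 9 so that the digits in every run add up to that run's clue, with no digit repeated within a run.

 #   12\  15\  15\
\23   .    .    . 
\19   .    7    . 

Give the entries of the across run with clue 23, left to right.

9 8 6

23 in 3 cells must be {6,8,9}.
R1C2 = 15 − 7 = 8 completes the 15 down.
R1C1 = 9: the only remaining digit allowed by both the 23 across and the 12 down.
R1C3 = 23 − 17 = 6 completes the 23 across.
R2C1 = 12 − 9 = 3 completes the 12 down.
R2C3 = 19 − 10 = 9 completes the 19 across.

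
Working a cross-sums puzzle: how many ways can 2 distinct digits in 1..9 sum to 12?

2 distinct digits from 1–9 sum between 3 and 17.
Enumerating: {3,9}, {4,8}, {5,7}.

3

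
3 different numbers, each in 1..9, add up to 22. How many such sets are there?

3 distinct digits from 1–9 sum between 6 and 24.
Enumerating: {5,8,9}, {6,7,9}.

2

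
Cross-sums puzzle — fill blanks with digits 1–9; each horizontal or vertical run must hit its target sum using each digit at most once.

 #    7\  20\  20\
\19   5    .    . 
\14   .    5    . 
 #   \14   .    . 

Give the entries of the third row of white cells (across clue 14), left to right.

R2C1 = 7 − 5 = 2 completes the 7 down.
R2C3 = 14 − 7 = 7 completes the 14 across.
Given what's placed, R1C3 must be 8 to fit the 19 across and 20 down.
R3C3 = 20 − 15 = 5 completes the 20 down.
R1C2 = 19 − 13 = 6 completes the 19 across.
R3C2 = 14 − 5 = 9 completes the 14 across.

9 5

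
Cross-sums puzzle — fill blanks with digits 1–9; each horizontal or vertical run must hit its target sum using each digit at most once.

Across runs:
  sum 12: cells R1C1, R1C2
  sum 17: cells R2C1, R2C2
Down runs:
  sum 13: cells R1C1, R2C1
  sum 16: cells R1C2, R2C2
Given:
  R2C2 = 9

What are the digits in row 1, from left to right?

17 in 2 cells must be {8,9}; 16 in 2 cells must be {7,9}.
R1C2 = 16 − 9 = 7 completes the 16 down.
R2C1 = 17 − 9 = 8 completes the 17 across.
R1C1 = 12 − 7 = 5 completes the 12 across.

5 7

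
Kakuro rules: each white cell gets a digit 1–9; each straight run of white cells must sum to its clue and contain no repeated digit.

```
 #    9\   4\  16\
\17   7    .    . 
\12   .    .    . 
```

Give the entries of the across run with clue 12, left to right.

2 3 7

4 in 2 cells must be {1,3}; 16 in 2 cells must be {7,9}.
Given what's placed, R1C2 must be 1 to fit the 17 across and 4 down.
R1C3 = 17 − 8 = 9 completes the 17 across.
R2C1 = 9 − 7 = 2 completes the 9 down.
R2C2 = 4 − 1 = 3 completes the 4 down.
R2C3 = 12 − 5 = 7 completes the 12 across.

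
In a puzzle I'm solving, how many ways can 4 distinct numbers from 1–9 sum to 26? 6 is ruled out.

4 distinct digits from 1–9 sum between 10 and 30.
Dropping sets that contain 6.
Enumerating: {2,7,8,9}, {4,5,8,9}.

2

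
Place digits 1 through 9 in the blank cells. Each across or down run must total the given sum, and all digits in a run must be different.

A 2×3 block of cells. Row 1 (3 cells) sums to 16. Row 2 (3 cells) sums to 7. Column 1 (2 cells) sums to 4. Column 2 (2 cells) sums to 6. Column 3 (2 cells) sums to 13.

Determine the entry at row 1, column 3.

9

7 in 3 cells must be {1,2,4}; 4 in 2 cells must be {1,3}.
The 7 across and the 4 down share only 1, so (2,1) = 1.
Given what's placed, (2,3) must be 4 to fit the 7 across and 13 down.
(1,1) = 4 − 1 = 3 completes the 4 down.
(1,3) = 13 − 4 = 9 completes the 13 down.
(2,2) = 7 − 5 = 2 completes the 7 across.
(1,2) = 16 − 12 = 4 completes the 16 across.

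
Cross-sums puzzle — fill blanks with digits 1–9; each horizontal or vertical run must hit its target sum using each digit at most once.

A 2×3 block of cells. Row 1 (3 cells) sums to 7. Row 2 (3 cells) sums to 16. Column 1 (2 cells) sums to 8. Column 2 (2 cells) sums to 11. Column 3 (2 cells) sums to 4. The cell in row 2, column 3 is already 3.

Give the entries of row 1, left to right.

2, 4, 1

7 in 3 cells must be {1,2,4}; 4 in 2 cells must be {1,3}.
(1,3) = 4 − 3 = 1 completes the 4 down.
(1,1) = 2: the only remaining digit allowed by both the 7 across and the 8 down.
(1,2) = 7 − 3 = 4 completes the 7 across.
(2,1) = 8 − 2 = 6 completes the 8 down.
(2,2) = 16 − 9 = 7 completes the 16 across.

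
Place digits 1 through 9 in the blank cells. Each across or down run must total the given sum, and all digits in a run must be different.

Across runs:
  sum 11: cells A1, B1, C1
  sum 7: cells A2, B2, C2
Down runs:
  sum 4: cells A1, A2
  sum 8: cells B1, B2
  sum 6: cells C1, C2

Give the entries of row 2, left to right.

7 in 3 cells must be {1,2,4}; 4 in 2 cells must be {1,3}.
The 7 across and the 4 down share only 1, so A2 = 1.
Given what's placed, B2 must be 2 to fit the 7 across and 8 down.
C2 = 7 − 3 = 4 completes the 7 across.
A1 = 4 − 1 = 3 completes the 4 down.
B1 = 8 − 2 = 6 completes the 8 down.
C1 = 11 − 9 = 2 completes the 11 across.

1 2 4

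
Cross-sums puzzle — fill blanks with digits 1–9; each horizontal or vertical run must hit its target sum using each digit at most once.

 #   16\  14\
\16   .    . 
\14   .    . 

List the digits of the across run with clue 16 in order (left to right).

7 9

16 in 2 cells must be {7,9}.
The 16 across and the 14 down share only 9, so R1C2 = 9.
The 14 across and the 16 down share only 9, so R2C1 = 9.
R2C2 = 14 − 9 = 5 completes the 14 across.
R1C1 = 16 − 9 = 7 completes the 16 across.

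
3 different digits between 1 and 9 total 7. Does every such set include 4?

Yes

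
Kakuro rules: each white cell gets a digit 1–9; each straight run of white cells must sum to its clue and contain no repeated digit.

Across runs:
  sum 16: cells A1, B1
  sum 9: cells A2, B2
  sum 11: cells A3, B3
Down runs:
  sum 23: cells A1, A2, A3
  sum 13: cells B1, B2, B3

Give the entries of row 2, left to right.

8, 1

16 in 2 cells must be {7,9}; 23 in 3 cells must be {6,8,9}.
The 16 across and the 23 down share only 9, so A1 = 9.
B1 = 16 − 9 = 7 completes the 16 across.
Nothing is forced directly, so branch on A2, whose candidates are 6 or 8. If A2 = 6: then B2 would have to be in {3} for the 9 across but in {1,2,4,5} for the 13 down — contradiction. So A2 = 8.
B2 = 9 − 8 = 1 completes the 9 across.
A3 = 23 − 17 = 6 completes the 23 down.
B3 = 11 − 6 = 5 completes the 11 across.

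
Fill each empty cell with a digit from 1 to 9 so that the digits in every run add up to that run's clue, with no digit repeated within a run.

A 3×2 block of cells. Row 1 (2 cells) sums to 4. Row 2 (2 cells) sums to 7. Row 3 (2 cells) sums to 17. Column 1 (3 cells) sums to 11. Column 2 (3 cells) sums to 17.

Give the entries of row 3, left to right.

4 in 2 cells must be {1,3}; 17 in 2 cells must be {8,9}.
The 17 across and the 11 down share only 8, so (3,1) = 8.
(3,2) = 17 − 8 = 9 completes the 17 across.
Given what's placed, (1,1) must be 1 to fit the 4 across and 11 down.
(1,2) = 4 − 1 = 3 completes the 4 across.
(2,1) = 11 − 9 = 2 completes the 11 down.
(2,2) = 7 − 2 = 5 completes the 7 across.

8 9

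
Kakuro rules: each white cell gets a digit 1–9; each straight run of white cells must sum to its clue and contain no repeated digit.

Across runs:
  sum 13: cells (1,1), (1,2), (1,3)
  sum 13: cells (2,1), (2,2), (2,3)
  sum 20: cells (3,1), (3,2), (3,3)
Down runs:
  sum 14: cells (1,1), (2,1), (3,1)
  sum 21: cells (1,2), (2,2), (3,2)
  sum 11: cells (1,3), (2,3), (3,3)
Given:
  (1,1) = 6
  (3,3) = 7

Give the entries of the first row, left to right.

6 4 3

(1,3) = 3: the only remaining digit allowed by both the 13 across and the 11 down.
(2,3) = 11 − 10 = 1 completes the 11 down.
Given what's placed, (3,1) must be 5 to fit the 20 across and 14 down.
(3,2) = 20 − 12 = 8 completes the 20 across.
(1,2) = 13 − 9 = 4 completes the 13 across.
(2,1) = 14 − 11 = 3 completes the 14 down.
(2,2) = 13 − 4 = 9 completes the 13 across.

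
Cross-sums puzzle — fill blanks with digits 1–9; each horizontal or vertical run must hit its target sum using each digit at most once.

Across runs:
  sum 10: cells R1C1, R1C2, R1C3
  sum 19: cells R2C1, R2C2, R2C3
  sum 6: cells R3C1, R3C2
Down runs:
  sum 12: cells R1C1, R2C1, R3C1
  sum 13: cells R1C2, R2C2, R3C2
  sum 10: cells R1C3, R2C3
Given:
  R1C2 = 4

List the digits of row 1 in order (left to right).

Given what's placed, R1C3 must be 1 to fit the 10 across and 10 down.
R2C3 = 10 − 1 = 9 completes the 10 down.
R1C1 = 10 − 5 = 5 completes the 10 across.
No cell is forced outright now. R3C1 can only be 1 or 4 (the digits allowed by both its 6 across and its 12 down). If R3C1 = 1: that forces R2C1 = 6, after which R2C2 would have to be in {4} for the 19 across but in {1,2,3,6,7,8} for the 13 down — contradiction. So R3C1 = 4.
R2C1 = 12 − 9 = 3 completes the 12 down.
R2C2 = 19 − 12 = 7 completes the 19 across.
R3C2 = 6 − 4 = 2 completes the 6 across.

5, 4, 1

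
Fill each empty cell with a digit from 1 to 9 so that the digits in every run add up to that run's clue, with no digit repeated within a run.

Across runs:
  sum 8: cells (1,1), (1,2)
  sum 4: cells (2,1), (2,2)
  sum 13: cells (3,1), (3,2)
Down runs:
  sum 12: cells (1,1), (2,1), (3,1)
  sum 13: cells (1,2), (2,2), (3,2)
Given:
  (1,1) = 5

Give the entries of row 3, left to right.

4 9

4 in 2 cells must be {1,3}.
(1,2) = 8 − 5 = 3 completes the 8 across.
Given what's placed, (2,2) must be 1 to fit the 4 across and 13 down.
(3,2) = 13 − 4 = 9 completes the 13 down.
(2,1) = 4 − 1 = 3 completes the 4 across.
(3,1) = 13 − 9 = 4 completes the 13 across.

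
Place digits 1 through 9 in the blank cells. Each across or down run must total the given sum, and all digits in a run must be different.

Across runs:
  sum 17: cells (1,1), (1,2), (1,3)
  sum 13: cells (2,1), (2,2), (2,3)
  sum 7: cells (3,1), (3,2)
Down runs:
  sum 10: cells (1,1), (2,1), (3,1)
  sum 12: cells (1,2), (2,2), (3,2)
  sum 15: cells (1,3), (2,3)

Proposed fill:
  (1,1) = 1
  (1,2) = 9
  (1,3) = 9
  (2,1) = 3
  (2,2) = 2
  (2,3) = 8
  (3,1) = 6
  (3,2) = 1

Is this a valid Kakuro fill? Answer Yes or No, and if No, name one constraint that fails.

No — the down run (1,3)–(2,3) sums to 17, not 15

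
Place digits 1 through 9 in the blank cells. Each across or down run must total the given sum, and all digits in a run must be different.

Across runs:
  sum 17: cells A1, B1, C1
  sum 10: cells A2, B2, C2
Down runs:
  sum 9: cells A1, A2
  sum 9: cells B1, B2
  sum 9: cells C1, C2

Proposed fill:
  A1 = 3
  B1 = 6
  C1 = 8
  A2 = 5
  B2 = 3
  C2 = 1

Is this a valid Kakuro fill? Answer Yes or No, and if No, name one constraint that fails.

No — the down run A1–A2 sums to 8, not 9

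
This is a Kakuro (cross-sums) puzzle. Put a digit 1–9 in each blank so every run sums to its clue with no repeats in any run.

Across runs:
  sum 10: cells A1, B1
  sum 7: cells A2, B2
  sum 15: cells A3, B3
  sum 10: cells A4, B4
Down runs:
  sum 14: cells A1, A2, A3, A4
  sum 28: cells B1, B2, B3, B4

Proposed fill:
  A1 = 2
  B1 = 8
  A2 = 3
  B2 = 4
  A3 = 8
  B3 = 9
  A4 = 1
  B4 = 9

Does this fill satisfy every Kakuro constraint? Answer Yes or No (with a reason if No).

No — the across run A3–B3 sums to 17, not 15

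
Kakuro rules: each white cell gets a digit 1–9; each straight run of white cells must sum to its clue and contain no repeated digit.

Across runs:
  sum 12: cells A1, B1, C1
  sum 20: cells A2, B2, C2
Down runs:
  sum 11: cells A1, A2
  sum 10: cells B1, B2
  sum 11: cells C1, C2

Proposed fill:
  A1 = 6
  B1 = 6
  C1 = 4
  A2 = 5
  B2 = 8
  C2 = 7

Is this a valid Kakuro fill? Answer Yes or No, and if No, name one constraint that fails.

No — the across run A1–C1 sums to 16, not 12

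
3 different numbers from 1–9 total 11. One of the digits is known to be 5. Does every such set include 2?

Yes

The only way to make 11 from 3 distinct digits under that restriction is {2,4,5}, which contains 2.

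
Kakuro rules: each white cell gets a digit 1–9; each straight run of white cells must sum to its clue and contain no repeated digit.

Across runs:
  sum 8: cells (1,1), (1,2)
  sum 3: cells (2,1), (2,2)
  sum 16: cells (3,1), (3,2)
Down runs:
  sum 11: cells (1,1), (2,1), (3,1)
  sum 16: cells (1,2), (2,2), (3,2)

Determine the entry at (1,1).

3

3 in 2 cells must be {1,2}; 16 in 2 cells must be {7,9}.
The 16 across and the 11 down share only 7, so (3,1) = 7.
(3,2) = 16 − 7 = 9 completes the 16 across.
Given what's placed, (2,1) must be 1 to fit the 3 across and 11 down.
(2,2) = 3 − 1 = 2 completes the 3 across.
(1,1) = 11 − 8 = 3 completes the 11 down.
(1,2) = 8 − 3 = 5 completes the 8 across.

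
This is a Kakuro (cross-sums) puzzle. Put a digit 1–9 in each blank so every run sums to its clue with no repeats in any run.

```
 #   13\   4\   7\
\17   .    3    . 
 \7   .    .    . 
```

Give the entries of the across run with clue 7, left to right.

4 1 2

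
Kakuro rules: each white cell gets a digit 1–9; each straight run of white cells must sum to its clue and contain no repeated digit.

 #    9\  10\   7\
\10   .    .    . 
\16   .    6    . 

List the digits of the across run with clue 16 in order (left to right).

8, 6, 2

R1C2 = 10 − 6 = 4 completes the 10 down.
Nothing is forced directly, so branch on R1C1, whose candidates are 1 or 5. If R1C1 = 5: that forces R1C3 = 1, after which R2C1 would have to be in {1,2,3,7,8,9} for the 16 across but in {4} for the 9 down — contradiction. So R1C1 = 1.
R1C3 = 10 − 5 = 5 completes the 10 across.
R2C1 = 9 − 1 = 8 completes the 9 down.
R2C3 = 16 − 14 = 2 completes the 16 across.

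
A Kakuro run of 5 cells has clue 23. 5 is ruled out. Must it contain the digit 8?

Counterexample: {1,2,4,7,9} sums to 23 under that restriction without using 8.

No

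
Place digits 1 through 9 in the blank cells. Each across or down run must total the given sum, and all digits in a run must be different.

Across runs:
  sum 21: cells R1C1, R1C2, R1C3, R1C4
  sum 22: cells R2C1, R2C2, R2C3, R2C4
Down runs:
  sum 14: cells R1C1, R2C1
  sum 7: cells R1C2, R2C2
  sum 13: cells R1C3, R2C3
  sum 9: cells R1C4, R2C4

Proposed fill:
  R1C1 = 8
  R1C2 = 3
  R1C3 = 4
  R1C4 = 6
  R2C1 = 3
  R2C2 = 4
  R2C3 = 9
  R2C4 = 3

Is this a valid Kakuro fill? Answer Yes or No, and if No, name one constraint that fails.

No — the down run R1C1–R2C1 sums to 11, not 14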